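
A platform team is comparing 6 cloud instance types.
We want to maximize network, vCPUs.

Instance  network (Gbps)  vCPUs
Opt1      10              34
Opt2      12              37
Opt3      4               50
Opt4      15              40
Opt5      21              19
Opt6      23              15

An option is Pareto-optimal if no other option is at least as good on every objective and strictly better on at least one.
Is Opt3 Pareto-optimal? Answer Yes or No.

Opt1: worse on vCPUs (34 vs 50).
Opt2: worse on vCPUs (37 vs 50).
Opt4: worse on vCPUs (40 vs 50).
Opt5: worse on vCPUs (19 vs 50).
Opt6: worse on vCPUs (15 vs 50).
No option is at least as good as Opt3 on every objective and strictly better on one.

Yes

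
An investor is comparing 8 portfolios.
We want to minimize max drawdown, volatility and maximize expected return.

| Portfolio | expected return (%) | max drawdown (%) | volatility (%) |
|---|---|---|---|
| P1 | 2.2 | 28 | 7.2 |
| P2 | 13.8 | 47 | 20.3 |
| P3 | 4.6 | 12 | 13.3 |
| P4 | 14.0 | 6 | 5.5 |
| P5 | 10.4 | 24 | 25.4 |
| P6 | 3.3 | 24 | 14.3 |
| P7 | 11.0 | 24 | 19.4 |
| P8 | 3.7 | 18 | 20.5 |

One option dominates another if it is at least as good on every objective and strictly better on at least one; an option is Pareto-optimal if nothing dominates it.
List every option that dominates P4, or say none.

none

P1: worse on expected return (2.2 vs 14.0).
P2: worse on expected return (13.8 vs 14.0).
P3: worse on expected return (4.6 vs 14.0).
P5: worse on expected return (10.4 vs 14.0).
P6: worse on expected return (3.3 vs 14.0).
P7: worse on expected return (11.0 vs 14.0).
P8: worse on expected return (3.7 vs 14.0).
No option dominates P4.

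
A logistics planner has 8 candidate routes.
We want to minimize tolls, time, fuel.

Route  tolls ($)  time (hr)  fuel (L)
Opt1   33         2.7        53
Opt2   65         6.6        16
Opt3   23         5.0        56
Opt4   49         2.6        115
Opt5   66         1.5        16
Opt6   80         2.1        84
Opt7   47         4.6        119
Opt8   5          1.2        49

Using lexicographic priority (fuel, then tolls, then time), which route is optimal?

First minimize fuel: best is 16, kept {Opt2, Opt5}.
Then minimize tolls: best is 65, kept {Opt2}.

Opt2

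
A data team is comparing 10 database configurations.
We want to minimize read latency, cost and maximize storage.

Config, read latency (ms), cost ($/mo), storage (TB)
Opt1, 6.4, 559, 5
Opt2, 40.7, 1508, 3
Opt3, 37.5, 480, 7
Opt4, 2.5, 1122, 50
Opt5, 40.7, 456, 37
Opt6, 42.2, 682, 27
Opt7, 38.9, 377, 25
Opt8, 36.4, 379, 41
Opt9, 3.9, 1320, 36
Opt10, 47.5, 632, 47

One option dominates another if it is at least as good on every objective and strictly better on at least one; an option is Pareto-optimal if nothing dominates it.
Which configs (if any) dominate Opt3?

Opt8: read latency 36.4≤37.5, cost 379≤480, storage 41≥7 — dominates Opt3.
Others (Opt1, Opt2, Opt4, Opt5, Opt6, Opt7, Opt9, Opt10) are each worse than Opt3 on at least one objective.

Opt8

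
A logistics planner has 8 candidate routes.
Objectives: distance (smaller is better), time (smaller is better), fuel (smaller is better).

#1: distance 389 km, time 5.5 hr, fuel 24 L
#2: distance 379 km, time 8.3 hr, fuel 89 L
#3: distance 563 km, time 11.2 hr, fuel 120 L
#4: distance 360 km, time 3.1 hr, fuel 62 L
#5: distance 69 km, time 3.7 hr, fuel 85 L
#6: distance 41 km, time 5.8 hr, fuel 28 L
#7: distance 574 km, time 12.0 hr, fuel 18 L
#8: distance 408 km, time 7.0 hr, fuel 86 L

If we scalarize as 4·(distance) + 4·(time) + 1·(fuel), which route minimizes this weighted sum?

#1: 4·389 + 4·5.5 + 1·24 = 1602.0
#2: 4·379 + 4·8.3 + 1·89 = 1638.2
#3: 4·563 + 4·11.2 + 1·120 = 2416.8
#4: 4·360 + 4·3.1 + 1·62 = 1514.4
#5: 4·69 + 4·3.7 + 1·85 = 375.8
#6: 4·41 + 4·5.8 + 1·28 = 215.2
#7: 4·574 + 4·12.0 + 1·18 = 2362.0
#8: 4·408 + 4·7.0 + 1·86 = 1746.0
Lowest: #6 at 215.2.

#6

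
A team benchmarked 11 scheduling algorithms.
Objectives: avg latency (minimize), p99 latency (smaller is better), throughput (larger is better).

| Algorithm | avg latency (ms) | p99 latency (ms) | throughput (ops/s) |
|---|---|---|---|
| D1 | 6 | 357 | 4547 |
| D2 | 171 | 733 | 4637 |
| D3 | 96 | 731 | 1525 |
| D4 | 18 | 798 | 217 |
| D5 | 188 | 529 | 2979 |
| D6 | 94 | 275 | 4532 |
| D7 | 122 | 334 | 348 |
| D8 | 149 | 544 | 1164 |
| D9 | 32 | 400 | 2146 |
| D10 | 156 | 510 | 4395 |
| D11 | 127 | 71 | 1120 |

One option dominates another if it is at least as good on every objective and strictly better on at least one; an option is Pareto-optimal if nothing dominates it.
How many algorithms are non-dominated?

D1: not dominated (best avg latency).
D2: not dominated (best throughput).
D3: dominated by D1 (avg latency 6≤96, p99 latency 357≤731, throughput 4547≥1525).
D4: dominated by D1 (avg latency 6≤18, p99 latency 357≤798, throughput 4547≥217).
D5: dominated by D1 (avg latency 6≤188, p99 latency 357≤529, throughput 4547≥2979).
D6: not dominated.
D7: dominated by D6 (avg latency 94≤122, p99 latency 275≤334, throughput 4532≥348).
D8: dominated by D1 (avg latency 6≤149, p99 latency 357≤544, throughput 4547≥1164).
D9: dominated by D1 (avg latency 6≤32, p99 latency 357≤400, throughput 4547≥2146).
D10: dominated by D1 (avg latency 6≤156, p99 latency 357≤510, throughput 4547≥4395).
D11: not dominated (best p99 latency).
Pareto-optimal: D1, D2, D6, D11 → 4.

4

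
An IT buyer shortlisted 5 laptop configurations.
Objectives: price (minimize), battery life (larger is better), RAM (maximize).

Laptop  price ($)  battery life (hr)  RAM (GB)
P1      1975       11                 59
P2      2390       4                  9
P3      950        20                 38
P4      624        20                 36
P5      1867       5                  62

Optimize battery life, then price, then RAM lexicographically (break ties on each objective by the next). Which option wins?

P4

First maximize battery life: best is 20, kept {P3, P4}.
Then minimize price: best is 624, kept {P4}.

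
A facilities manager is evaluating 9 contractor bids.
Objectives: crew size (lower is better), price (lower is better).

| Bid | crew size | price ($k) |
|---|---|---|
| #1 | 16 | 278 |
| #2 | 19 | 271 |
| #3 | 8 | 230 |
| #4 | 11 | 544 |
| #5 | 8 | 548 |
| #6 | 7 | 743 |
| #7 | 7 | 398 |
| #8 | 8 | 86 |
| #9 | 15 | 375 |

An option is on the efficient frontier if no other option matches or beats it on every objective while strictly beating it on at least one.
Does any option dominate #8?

No

#1: worse on crew size (16 vs 8).
#2: worse on crew size (19 vs 8).
#3: worse on price (230 vs 86).
#4: worse on crew size (11 vs 8).
#5: worse on price (548 vs 86).
#6: worse on price (743 vs 86).
#7: worse on price (398 vs 86).
#9: worse on crew size (15 vs 8).
No option is at least as good as #8 on every objective and strictly better on one.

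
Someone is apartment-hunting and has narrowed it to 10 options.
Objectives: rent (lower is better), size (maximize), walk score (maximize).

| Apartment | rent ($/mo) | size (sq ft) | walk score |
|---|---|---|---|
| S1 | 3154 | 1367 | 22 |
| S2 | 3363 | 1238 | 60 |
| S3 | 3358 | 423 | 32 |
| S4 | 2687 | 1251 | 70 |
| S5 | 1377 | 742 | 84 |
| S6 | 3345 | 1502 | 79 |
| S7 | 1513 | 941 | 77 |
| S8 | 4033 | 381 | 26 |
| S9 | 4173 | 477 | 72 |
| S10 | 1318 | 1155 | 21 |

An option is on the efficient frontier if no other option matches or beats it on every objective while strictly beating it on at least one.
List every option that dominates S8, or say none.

S2: rent 3363≤4033, size 1238≥381, walk score 60≥26 — dominates S8.
S3: rent 3358≤4033, size 423≥381, walk score 32≥26 — dominates S8.
S4: rent 2687≤4033, size 1251≥381, walk score 70≥26 — dominates S8.
S5: rent 1377≤4033, size 742≥381, walk score 84≥26 — dominates S8.
S6: rent 3345≤4033, size 1502≥381, walk score 79≥26 — dominates S8.
S7: rent 1513≤4033, size 941≥381, walk score 77≥26 — dominates S8.
Others (S1, S9, S10) are each worse than S8 on at least one objective.

S2, S3, S4, S5, S6, S7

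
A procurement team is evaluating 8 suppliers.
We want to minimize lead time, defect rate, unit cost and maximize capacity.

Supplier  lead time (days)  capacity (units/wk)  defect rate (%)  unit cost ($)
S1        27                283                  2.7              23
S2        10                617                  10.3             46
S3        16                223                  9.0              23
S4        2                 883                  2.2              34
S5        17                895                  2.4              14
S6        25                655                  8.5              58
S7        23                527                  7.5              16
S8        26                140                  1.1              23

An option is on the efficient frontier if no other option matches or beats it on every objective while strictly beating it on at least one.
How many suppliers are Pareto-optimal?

4

S1: dominated by S5 (lead time 17≤27, capacity 895≥283, defect rate 2.4≤2.7, unit cost 14≤23).
S2: dominated by S4 (lead time 2≤10, capacity 883≥617, defect rate 2.2≤10.3, unit cost 34≤46).
S3: not dominated.
S4: not dominated (best lead time).
S5: not dominated (best capacity).
S6: dominated by S4 (lead time 2≤25, capacity 883≥655, defect rate 2.2≤8.5, unit cost 34≤58).
S7: dominated by S5 (lead time 17≤23, capacity 895≥527, defect rate 2.4≤7.5, unit cost 14≤16).
S8: not dominated (best defect rate).
Pareto-optimal: S3, S4, S5, S8 → 4.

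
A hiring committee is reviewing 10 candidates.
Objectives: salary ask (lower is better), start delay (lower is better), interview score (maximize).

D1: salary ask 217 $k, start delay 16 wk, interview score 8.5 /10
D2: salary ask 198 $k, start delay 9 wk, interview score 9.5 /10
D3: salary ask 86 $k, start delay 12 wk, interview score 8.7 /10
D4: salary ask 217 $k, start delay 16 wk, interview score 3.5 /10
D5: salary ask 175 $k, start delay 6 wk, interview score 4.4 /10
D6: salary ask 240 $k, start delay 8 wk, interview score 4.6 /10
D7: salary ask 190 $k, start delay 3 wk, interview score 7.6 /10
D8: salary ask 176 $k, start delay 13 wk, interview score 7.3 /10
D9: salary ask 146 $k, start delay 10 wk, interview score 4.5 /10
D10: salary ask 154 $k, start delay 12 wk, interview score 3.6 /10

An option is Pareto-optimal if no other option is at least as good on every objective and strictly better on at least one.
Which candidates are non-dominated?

D2, D3, D5, D7, D9

D1: dominated by D2 (salary ask 198≤217, start delay 9≤16, interview score 9.5≥8.5).
D2: not dominated (best interview score).
D3: not dominated (best salary ask).
D4: dominated by D1 (salary ask 217≤217, start delay 16≤16, interview score 8.5≥3.5).
D5: not dominated.
D6: dominated by D7 (salary ask 190≤240, start delay 3≤8, interview score 7.6≥4.6).
D7: not dominated (best start delay).
D8: dominated by D3 (salary ask 86≤176, start delay 12≤13, interview score 8.7≥7.3).
D9: not dominated.
D10: dominated by D3 (salary ask 86≤154, start delay 12≤12, interview score 8.7≥3.6).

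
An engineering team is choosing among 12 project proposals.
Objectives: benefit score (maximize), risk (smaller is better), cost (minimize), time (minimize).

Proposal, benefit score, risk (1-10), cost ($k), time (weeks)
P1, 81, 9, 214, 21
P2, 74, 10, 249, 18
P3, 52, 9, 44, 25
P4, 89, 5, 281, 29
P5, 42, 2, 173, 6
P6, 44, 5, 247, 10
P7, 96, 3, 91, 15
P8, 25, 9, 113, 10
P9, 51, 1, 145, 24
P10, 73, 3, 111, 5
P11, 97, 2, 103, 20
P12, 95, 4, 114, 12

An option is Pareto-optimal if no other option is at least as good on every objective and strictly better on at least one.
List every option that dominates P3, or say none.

none

P1: worse on cost (214 vs 44).
P2: worse on risk (10 vs 9).
P4: worse on cost (281 vs 44).
P5: worse on benefit score (42 vs 52).
P6: worse on benefit score (44 vs 52).
P7: worse on cost (91 vs 44).
P8: worse on benefit score (25 vs 52).
P9: worse on benefit score (51 vs 52).
P10: worse on cost (111 vs 44).
P11: worse on cost (103 vs 44).
P12: worse on cost (114 vs 44).
No option dominates P3.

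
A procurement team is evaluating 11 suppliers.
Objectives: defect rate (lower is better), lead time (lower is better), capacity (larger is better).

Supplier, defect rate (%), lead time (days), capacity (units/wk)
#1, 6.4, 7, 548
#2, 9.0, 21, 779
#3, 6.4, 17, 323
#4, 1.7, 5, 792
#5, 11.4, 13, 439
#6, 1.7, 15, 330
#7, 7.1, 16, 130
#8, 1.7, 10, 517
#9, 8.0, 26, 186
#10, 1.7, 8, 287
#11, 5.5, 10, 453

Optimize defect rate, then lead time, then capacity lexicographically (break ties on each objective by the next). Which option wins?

First minimize defect rate: best is 1.7, kept {#4, #6, #8, #10}.
Then minimize lead time: best is 5, kept {#4}.

#4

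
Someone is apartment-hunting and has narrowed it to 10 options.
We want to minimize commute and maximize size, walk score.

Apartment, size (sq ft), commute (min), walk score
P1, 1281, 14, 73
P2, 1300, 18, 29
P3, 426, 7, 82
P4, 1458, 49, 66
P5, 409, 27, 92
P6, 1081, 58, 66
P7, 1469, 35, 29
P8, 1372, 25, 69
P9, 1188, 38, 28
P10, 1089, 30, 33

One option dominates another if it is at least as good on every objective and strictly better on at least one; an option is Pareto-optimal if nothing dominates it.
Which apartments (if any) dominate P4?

P1: worse on size (1281 vs 1458).
P2: worse on size (1300 vs 1458).
P3: worse on size (426 vs 1458).
P5: worse on size (409 vs 1458).
P6: worse on size (1081 vs 1458).
P7: worse on walk score (29 vs 66).
P8: worse on size (1372 vs 1458).
P9: worse on size (1188 vs 1458).
P10: worse on size (1089 vs 1458).
No option dominates P4.

none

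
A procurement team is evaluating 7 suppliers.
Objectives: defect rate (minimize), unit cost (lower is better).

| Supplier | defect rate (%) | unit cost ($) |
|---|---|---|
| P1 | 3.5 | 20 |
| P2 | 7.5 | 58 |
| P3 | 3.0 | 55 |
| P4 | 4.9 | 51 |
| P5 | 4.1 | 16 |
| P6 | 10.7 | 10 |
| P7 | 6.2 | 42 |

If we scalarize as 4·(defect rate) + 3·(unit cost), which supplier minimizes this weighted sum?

P5

P1: 4·3.5 + 3·20 = 74.0
P2: 4·7.5 + 3·58 = 204.0
P3: 4·3.0 + 3·55 = 177.0
P4: 4·4.9 + 3·51 = 172.6
P5: 4·4.1 + 3·16 = 64.4
P6: 4·10.7 + 3·10 = 72.8
P7: 4·6.2 + 3·42 = 150.8
Lowest: P5 at 64.4.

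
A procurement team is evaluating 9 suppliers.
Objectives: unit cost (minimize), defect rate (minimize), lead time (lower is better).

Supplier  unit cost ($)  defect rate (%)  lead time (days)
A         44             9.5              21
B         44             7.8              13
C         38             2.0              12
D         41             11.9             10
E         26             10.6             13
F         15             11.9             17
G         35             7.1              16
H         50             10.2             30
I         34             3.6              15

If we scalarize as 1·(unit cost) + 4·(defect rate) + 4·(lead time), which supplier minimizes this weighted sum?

A: 1·44 + 4·9.5 + 4·21 = 166.0
B: 1·44 + 4·7.8 + 4·13 = 127.2
C: 1·38 + 4·2.0 + 4·12 = 94.0
D: 1·41 + 4·11.9 + 4·10 = 128.6
E: 1·26 + 4·10.6 + 4·13 = 120.4
F: 1·15 + 4·11.9 + 4·17 = 130.6
G: 1·35 + 4·7.1 + 4·16 = 127.4
H: 1·50 + 4·10.2 + 4·30 = 210.8
I: 1·34 + 4·3.6 + 4·15 = 108.4
Lowest: C at 94.0.

C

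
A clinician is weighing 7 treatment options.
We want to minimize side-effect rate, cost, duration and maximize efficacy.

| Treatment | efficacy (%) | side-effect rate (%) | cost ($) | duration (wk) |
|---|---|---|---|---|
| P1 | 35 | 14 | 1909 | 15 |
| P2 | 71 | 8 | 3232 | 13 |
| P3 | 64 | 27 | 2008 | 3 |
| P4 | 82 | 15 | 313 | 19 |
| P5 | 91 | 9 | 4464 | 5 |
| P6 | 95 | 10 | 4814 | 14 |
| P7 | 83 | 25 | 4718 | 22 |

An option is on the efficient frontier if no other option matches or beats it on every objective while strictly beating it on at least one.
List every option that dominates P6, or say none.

P1: worse on efficacy (35 vs 95).
P2: worse on efficacy (71 vs 95).
P3: worse on efficacy (64 vs 95).
P4: worse on efficacy (82 vs 95).
P5: worse on efficacy (91 vs 95).
P7: worse on efficacy (83 vs 95).
No option dominates P6.

none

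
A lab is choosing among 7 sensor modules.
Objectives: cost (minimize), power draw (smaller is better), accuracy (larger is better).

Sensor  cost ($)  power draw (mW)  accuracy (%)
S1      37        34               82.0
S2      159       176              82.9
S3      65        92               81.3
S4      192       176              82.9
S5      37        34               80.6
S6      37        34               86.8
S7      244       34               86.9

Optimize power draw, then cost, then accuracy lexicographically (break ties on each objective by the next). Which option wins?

S6

First minimize power draw: best is 34, kept {S1, S5, S6, S7}.
Then minimize cost: best is 37, kept {S1, S5, S6}.
Then maximize accuracy: best is 86.8, kept {S6}.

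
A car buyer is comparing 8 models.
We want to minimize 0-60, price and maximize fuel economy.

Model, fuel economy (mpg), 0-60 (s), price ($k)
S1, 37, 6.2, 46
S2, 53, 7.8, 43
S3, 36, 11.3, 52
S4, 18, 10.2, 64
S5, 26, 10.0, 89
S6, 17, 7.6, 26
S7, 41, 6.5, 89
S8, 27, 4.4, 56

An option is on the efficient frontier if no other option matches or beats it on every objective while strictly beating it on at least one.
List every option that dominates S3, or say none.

S1: fuel economy 37≥36, 0-60 6.2≤11.3, price 46≤52 — dominates S3.
S2: fuel economy 53≥36, 0-60 7.8≤11.3, price 43≤52 — dominates S3.
Others (S4, S5, S6, S7, S8) are each worse than S3 on at least one objective.

S1, S2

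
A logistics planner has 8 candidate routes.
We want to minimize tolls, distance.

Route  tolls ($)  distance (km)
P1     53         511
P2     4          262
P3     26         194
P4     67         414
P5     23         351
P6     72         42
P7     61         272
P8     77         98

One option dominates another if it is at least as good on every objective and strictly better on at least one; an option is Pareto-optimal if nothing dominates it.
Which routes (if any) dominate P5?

P2: tolls 4≤23, distance 262≤351 — dominates P5.
Others (P1, P3, P4, P6, P7, P8) are each worse than P5 on at least one objective.

P2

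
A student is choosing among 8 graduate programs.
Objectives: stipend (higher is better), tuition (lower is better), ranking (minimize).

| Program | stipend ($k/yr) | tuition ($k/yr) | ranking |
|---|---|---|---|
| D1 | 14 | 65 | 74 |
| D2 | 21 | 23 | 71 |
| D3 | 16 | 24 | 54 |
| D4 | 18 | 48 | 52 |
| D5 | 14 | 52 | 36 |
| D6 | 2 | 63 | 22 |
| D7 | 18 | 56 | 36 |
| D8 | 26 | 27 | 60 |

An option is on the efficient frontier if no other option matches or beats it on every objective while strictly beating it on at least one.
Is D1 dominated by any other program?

D2 vs D1: stipend 21≥14, tuition 23≤65, ranking 71≤74 — D2 is at least as good on every objective and strictly better on at least one, so D2 dominates D1.

Yes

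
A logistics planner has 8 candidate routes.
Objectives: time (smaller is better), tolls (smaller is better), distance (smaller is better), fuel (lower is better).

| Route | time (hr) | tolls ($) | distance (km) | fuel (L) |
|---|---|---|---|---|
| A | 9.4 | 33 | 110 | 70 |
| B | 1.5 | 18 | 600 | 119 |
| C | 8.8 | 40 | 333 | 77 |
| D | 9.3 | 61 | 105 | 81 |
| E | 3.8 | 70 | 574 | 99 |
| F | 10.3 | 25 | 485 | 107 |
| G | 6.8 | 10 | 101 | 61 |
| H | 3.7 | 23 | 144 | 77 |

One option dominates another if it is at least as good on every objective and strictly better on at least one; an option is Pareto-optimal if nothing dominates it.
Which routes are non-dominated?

B, G, H

A: dominated by G (time 6.8≤9.4, tolls 10≤33, distance 101≤110, fuel 61≤70).
B: not dominated (best time).
C: dominated by G (time 6.8≤8.8, tolls 10≤40, distance 101≤333, fuel 61≤77).
D: dominated by G (time 6.8≤9.3, tolls 10≤61, distance 101≤105, fuel 61≤81).
E: dominated by H (time 3.7≤3.8, tolls 23≤70, distance 144≤574, fuel 77≤99).
F: dominated by G (time 6.8≤10.3, tolls 10≤25, distance 101≤485, fuel 61≤107).
G: not dominated (best tolls).
H: not dominated.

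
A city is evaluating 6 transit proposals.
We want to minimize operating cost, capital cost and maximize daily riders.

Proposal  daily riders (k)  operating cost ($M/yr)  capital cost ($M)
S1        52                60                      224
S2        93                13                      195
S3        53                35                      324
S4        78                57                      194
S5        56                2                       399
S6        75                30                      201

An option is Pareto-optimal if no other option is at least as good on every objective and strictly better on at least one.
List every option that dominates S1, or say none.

S2, S4, S6

S2: daily riders 93≥52, operating cost 13≤60, capital cost 195≤224 — dominates S1.
S4: daily riders 78≥52, operating cost 57≤60, capital cost 194≤224 — dominates S1.
S6: daily riders 75≥52, operating cost 30≤60, capital cost 201≤224 — dominates S1.
Others (S3, S5) are each worse than S1 on at least one objective.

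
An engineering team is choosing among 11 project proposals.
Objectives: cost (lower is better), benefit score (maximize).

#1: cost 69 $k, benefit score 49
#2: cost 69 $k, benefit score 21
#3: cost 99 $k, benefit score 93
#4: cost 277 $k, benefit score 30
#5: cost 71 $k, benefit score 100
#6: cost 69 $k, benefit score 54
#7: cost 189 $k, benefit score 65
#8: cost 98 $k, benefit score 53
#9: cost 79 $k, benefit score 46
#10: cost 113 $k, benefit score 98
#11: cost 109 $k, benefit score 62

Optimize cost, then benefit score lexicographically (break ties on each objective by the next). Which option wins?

First minimize cost: best is 69, kept {#1, #2, #6}.
Then maximize benefit score: best is 54, kept {#6}.

#6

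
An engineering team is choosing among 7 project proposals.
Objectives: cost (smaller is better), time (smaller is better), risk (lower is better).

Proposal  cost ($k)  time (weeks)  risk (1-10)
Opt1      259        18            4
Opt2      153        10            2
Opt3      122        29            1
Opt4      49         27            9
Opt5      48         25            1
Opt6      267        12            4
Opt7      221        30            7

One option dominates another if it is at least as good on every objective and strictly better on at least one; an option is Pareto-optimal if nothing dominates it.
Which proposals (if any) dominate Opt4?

Opt5

Opt5: cost 48≤49, time 25≤27, risk 1≤9 — dominates Opt4.
Others (Opt1, Opt2, Opt3, Opt6, Opt7) are each worse than Opt4 on at least one objective.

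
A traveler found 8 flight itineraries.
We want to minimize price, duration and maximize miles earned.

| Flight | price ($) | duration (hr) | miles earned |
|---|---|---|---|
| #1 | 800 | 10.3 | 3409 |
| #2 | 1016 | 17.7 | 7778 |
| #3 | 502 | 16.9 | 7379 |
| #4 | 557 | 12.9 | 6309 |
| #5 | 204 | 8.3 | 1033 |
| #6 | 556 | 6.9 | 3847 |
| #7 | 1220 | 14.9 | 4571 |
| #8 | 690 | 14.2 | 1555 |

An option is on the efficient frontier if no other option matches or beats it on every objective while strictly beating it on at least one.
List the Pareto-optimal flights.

#1: dominated by #6 (price 556≤800, duration 6.9≤10.3, miles earned 3847≥3409).
#2: not dominated (best miles earned).
#3: not dominated.
#4: not dominated.
#5: not dominated (best price).
#6: not dominated (best duration).
#7: dominated by #4 (price 557≤1220, duration 12.9≤14.9, miles earned 6309≥4571).
#8: dominated by #4 (price 557≤690, duration 12.9≤14.2, miles earned 6309≥1555).

#2, #3, #4, #5, #6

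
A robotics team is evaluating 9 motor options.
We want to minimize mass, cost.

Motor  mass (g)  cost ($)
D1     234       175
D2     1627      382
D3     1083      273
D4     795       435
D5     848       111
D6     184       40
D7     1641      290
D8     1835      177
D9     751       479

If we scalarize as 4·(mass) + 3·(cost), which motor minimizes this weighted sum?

D1: 4·234 + 3·175 = 1461
D2: 4·1627 + 3·382 = 7654
D3: 4·1083 + 3·273 = 5151
D4: 4·795 + 3·435 = 4485
D5: 4·848 + 3·111 = 3725
D6: 4·184 + 3·40 = 856
D7: 4·1641 + 3·290 = 7434
D8: 4·1835 + 3·177 = 7871
D9: 4·751 + 3·479 = 4441
Lowest: D6 at 856.

D6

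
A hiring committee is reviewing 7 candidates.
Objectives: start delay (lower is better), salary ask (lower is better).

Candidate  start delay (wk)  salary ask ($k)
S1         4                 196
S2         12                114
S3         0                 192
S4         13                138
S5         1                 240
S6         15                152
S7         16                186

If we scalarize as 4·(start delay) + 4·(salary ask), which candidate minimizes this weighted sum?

S1: 4·4 + 4·196 = 800
S2: 4·12 + 4·114 = 504
S3: 4·0 + 4·192 = 768
S4: 4·13 + 4·138 = 604
S5: 4·1 + 4·240 = 964
S6: 4·15 + 4·152 = 668
S7: 4·16 + 4·186 = 808
Lowest: S2 at 504.

S2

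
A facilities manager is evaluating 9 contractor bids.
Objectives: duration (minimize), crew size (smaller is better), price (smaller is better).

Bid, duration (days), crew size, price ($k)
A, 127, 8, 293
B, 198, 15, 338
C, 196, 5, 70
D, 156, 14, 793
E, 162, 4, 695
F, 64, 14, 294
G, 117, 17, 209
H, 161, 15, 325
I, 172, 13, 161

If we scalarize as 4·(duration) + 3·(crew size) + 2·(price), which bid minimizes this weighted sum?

A: 4·127 + 3·8 + 2·293 = 1118
B: 4·198 + 3·15 + 2·338 = 1513
C: 4·196 + 3·5 + 2·70 = 939
D: 4·156 + 3·14 + 2·793 = 2252
E: 4·162 + 3·4 + 2·695 = 2050
F: 4·64 + 3·14 + 2·294 = 886
G: 4·117 + 3·17 + 2·209 = 937
H: 4·161 + 3·15 + 2·325 = 1339
I: 4·172 + 3·13 + 2·161 = 1049
Lowest: F at 886.

F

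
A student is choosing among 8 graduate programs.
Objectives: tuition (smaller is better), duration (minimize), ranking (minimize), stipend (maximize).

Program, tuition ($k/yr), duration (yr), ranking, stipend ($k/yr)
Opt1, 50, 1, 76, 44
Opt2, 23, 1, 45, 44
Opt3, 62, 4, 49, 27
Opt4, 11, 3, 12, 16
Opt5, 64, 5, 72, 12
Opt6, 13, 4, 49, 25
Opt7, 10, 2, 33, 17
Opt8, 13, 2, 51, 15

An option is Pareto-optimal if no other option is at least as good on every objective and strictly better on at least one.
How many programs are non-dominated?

Opt1: dominated by Opt2 (tuition 23≤50, duration 1≤1, ranking 45≤76, stipend 44≥44).
Opt2: not dominated.
Opt3: dominated by Opt2 (tuition 23≤62, duration 1≤4, ranking 45≤49, stipend 44≥27).
Opt4: not dominated (best ranking).
Opt5: dominated by Opt2 (tuition 23≤64, duration 1≤5, ranking 45≤72, stipend 44≥12).
Opt6: not dominated.
Opt7: not dominated (best tuition).
Opt8: dominated by Opt7 (tuition 10≤13, duration 2≤2, ranking 33≤51, stipend 17≥15).
Pareto-optimal: Opt2, Opt4, Opt6, Opt7 → 4.

4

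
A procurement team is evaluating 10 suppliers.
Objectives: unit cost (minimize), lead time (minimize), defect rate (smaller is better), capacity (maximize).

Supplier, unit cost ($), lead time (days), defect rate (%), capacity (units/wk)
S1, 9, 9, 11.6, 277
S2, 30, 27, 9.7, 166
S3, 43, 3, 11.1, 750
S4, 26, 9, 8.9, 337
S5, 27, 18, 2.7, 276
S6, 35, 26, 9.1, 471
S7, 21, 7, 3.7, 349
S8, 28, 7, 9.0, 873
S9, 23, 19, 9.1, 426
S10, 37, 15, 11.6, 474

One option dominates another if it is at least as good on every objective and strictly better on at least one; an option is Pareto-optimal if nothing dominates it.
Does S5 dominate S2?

S5 vs S2: unit cost 27≤30, lead time 18≤27, defect rate 2.7≤9.7, capacity 276≥166 — S5 is at least as good on every objective with at least one strict improvement.

Yes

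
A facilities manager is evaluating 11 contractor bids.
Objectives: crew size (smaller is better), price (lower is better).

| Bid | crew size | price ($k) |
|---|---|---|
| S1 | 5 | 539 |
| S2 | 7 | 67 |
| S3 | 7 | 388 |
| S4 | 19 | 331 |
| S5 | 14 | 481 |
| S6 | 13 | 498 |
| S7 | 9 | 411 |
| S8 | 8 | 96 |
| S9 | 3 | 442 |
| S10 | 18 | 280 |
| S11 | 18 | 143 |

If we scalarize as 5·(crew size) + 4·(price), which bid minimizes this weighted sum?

S1: 5·5 + 4·539 = 2181
S2: 5·7 + 4·67 = 303
S3: 5·7 + 4·388 = 1587
S4: 5·19 + 4·331 = 1419
S5: 5·14 + 4·481 = 1994
S6: 5·13 + 4·498 = 2057
S7: 5·9 + 4·411 = 1689
S8: 5·8 + 4·96 = 424
S9: 5·3 + 4·442 = 1783
S10: 5·18 + 4·280 = 1210
S11: 5·18 + 4·143 = 662
Lowest: S2 at 303.

S2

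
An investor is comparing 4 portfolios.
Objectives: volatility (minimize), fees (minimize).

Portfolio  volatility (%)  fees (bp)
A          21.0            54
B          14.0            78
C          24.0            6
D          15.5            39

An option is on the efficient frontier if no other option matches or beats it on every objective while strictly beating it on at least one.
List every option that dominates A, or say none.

D

D: volatility 15.5≤21.0, fees 39≤54 — dominates A.
Others (B, C) are each worse than A on at least one objective.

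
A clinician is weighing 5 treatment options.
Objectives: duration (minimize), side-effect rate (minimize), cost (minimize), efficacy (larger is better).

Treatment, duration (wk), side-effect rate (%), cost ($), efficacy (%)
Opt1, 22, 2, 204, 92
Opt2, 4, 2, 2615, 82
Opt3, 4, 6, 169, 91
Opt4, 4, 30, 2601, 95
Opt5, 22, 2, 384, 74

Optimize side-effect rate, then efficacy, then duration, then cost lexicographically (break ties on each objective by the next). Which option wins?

First minimize side-effect rate: best is 2, kept {Opt1, Opt2, Opt5}.
Then maximize efficacy: best is 92, kept {Opt1}.

Opt1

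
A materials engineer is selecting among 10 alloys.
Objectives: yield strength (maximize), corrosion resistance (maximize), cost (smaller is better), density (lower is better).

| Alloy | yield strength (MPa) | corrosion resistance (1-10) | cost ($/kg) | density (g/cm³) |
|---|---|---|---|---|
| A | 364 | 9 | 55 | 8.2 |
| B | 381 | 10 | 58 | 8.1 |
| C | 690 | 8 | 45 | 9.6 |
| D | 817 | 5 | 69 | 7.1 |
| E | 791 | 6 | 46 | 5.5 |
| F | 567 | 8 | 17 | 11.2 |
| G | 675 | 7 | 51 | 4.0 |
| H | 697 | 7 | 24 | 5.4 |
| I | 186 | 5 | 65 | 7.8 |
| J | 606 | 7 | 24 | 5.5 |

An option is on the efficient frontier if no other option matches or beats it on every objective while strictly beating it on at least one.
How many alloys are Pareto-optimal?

A: not dominated.
B: not dominated (best corrosion resistance).
C: not dominated.
D: not dominated (best yield strength).
E: not dominated.
F: not dominated (best cost).
G: not dominated (best density).
H: not dominated.
I: dominated by E (yield strength 791≥186, corrosion resistance 6≥5, cost 46≤65, density 5.5≤7.8).
J: dominated by H (yield strength 697≥606, corrosion resistance 7≥7, cost 24≤24, density 5.4≤5.5).
Pareto-optimal: A, B, C, D, E, F, G, H → 8.

8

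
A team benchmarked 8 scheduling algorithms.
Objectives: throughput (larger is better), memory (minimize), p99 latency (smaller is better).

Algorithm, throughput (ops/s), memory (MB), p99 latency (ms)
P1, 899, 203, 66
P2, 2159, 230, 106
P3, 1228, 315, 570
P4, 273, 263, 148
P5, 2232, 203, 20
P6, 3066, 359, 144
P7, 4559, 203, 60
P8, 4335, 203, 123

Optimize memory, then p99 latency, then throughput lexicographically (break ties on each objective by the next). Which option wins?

P5

First minimize memory: best is 203, kept {P1, P5, P7, P8}.
Then minimize p99 latency: best is 20, kept {P5}.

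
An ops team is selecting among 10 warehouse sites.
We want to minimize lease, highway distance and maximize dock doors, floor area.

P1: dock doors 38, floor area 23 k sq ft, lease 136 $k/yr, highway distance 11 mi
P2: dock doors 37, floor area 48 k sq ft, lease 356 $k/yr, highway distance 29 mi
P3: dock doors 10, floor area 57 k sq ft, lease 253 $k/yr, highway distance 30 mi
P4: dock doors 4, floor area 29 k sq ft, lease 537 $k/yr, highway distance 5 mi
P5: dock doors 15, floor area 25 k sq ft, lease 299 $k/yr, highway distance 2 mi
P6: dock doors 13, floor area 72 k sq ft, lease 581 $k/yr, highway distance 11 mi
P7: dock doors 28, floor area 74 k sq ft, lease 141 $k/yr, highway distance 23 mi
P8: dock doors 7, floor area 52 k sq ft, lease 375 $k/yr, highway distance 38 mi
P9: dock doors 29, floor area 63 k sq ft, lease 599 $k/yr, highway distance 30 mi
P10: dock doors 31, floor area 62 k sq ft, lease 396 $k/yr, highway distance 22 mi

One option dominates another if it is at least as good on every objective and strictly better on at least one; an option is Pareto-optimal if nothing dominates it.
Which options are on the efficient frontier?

P1: not dominated (best dock doors).
P2: not dominated.
P3: dominated by P7 (dock doors 28≥10, floor area 74≥57, lease 141≤253, highway distance 23≤30).
P4: not dominated.
P5: not dominated (best highway distance).
P6: not dominated.
P7: not dominated (best floor area).
P8: dominated by P3 (dock doors 10≥7, floor area 57≥52, lease 253≤375, highway distance 30≤38).
P9: not dominated.
P10: not dominated.

P1, P2, P4, P5, P6, P7, P9, P10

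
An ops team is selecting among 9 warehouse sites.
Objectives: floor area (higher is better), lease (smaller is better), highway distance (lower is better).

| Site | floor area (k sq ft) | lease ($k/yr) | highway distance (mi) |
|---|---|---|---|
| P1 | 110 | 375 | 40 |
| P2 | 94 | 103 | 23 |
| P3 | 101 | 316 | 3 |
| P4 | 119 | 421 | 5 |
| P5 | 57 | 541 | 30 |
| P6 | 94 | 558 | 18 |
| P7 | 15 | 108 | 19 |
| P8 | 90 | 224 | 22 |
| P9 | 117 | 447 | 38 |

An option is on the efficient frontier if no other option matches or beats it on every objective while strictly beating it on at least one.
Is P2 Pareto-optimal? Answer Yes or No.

Yes

P1: worse on lease (375 vs 103).
P3: worse on lease (316 vs 103).
P4: worse on lease (421 vs 103).
P5: worse on floor area (57 vs 94).
P6: worse on lease (558 vs 103).
P7: worse on floor area (15 vs 94).
P8: worse on floor area (90 vs 94).
P9: worse on lease (447 vs 103).
No option is at least as good as P2 on every objective and strictly better on one.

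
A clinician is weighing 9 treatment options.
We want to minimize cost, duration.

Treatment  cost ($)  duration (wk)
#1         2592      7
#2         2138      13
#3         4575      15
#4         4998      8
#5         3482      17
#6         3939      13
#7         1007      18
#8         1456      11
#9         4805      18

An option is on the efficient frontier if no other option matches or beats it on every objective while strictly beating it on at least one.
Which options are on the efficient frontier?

#1: not dominated (best duration).
#2: dominated by #8 (cost 1456≤2138, duration 11≤13).
#3: dominated by #1 (cost 2592≤4575, duration 7≤15).
#4: dominated by #1 (cost 2592≤4998, duration 7≤8).
#5: dominated by #1 (cost 2592≤3482, duration 7≤17).
#6: dominated by #1 (cost 2592≤3939, duration 7≤13).
#7: not dominated (best cost).
#8: not dominated.
#9: dominated by #1 (cost 2592≤4805, duration 7≤18).

#1, #7, #8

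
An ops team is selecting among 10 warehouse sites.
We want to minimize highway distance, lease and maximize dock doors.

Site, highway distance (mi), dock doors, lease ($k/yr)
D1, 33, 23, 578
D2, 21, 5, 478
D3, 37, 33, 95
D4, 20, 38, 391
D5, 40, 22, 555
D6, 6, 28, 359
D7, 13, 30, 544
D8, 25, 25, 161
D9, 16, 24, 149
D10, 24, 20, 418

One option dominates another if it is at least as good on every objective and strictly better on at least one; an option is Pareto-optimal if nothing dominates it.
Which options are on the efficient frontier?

D3, D4, D6, D7, D8, D9

D1: dominated by D4 (highway distance 20≤33, dock doors 38≥23, lease 391≤578).
D2: dominated by D4 (highway distance 20≤21, dock doors 38≥5, lease 391≤478).
D3: not dominated (best lease).
D4: not dominated (best dock doors).
D5: dominated by D3 (highway distance 37≤40, dock doors 33≥22, lease 95≤555).
D6: not dominated (best highway distance).
D7: not dominated.
D8: not dominated.
D9: not dominated.
D10: dominated by D4 (highway distance 20≤24, dock doors 38≥20, lease 391≤418).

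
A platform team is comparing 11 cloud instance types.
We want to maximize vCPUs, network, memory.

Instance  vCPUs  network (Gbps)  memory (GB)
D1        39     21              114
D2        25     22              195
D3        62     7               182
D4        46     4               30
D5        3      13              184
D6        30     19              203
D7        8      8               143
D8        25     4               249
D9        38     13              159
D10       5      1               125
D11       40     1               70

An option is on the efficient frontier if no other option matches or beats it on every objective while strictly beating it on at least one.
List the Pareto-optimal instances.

D1, D2, D3, D6, D8, D9

D1: not dominated.
D2: not dominated (best network).
D3: not dominated (best vCPUs).
D4: dominated by D3 (vCPUs 62≥46, network 7≥4, memory 182≥30).
D5: dominated by D2 (vCPUs 25≥3, network 22≥13, memory 195≥184).
D6: not dominated.
D7: dominated by D2 (vCPUs 25≥8, network 22≥8, memory 195≥143).
D8: not dominated (best memory).
D9: not dominated.
D10: dominated by D2 (vCPUs 25≥5, network 22≥1, memory 195≥125).
D11: dominated by D3 (vCPUs 62≥40, network 7≥1, memory 182≥70).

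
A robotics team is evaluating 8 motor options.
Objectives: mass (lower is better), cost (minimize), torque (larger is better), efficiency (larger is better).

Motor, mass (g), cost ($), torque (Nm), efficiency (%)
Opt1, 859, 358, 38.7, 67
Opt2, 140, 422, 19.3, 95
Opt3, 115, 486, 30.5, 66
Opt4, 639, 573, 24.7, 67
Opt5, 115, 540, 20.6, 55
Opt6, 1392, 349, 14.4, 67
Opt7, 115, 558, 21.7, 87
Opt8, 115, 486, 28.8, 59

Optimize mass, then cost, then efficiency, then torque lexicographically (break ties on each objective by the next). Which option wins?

Opt3

First minimize mass: best is 115, kept {Opt3, Opt5, Opt7, Opt8}.
Then minimize cost: best is 486, kept {Opt3, Opt8}.
Then maximize efficiency: best is 66, kept {Opt3}.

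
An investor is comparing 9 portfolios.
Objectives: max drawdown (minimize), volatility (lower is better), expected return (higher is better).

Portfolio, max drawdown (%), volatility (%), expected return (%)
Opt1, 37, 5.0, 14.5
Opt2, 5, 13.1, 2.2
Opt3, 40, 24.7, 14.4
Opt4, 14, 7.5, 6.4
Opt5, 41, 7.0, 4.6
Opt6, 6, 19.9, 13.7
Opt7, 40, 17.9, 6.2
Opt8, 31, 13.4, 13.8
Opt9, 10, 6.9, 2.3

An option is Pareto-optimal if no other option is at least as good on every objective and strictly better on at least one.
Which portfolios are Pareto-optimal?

Opt1, Opt2, Opt4, Opt6, Opt8, Opt9

Opt1: not dominated (best volatility).
Opt2: not dominated (best max drawdown).
Opt3: dominated by Opt1 (max drawdown 37≤40, volatility 5.0≤24.7, expected return 14.5≥14.4).
Opt4: not dominated.
Opt5: dominated by Opt1 (max drawdown 37≤41, volatility 5.0≤7.0, expected return 14.5≥4.6).
Opt6: not dominated.
Opt7: dominated by Opt1 (max drawdown 37≤40, volatility 5.0≤17.9, expected return 14.5≥6.2).
Opt8: not dominated.
Opt9: not dominated.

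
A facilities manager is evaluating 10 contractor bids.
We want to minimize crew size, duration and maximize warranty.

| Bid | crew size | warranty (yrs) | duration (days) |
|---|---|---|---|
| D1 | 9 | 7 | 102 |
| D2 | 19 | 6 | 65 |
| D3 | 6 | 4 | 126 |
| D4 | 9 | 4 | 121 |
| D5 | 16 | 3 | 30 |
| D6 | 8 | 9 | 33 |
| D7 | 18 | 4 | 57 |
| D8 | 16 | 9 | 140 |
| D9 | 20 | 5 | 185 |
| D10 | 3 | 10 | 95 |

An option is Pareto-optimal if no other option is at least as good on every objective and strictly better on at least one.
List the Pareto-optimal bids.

D5, D6, D10

D1: dominated by D6 (crew size 8≤9, warranty 9≥7, duration 33≤102).
D2: dominated by D6 (crew size 8≤19, warranty 9≥6, duration 33≤65).
D3: dominated by D10 (crew size 3≤6, warranty 10≥4, duration 95≤126).
D4: dominated by D1 (crew size 9≤9, warranty 7≥4, duration 102≤121).
D5: not dominated (best duration).
D6: not dominated.
D7: dominated by D6 (crew size 8≤18, warranty 9≥4, duration 33≤57).
D8: dominated by D6 (crew size 8≤16, warranty 9≥9, duration 33≤140).
D9: dominated by D1 (crew size 9≤20, warranty 7≥5, duration 102≤185).
D10: not dominated (best crew size).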